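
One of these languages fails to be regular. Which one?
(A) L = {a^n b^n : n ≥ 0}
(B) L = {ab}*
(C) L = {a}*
(A) {a^n b^n : n ≥ 0}

(A) L = {a^n b^n : n ≥ 0} is NOT regular.

The pumping lemma can be used to prove this:
After pumping, the number of a's and b's become unequal

The other languages are regular because they can be recognized by finite automata.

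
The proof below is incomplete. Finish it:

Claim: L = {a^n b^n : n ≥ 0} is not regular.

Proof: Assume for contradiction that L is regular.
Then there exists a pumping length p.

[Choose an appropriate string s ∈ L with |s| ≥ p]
s = a^p b^p

This string is in L (has equal a's and b's) and has length 2p ≥ p.
Any decomposition xyz with |xy| ≤ p means y consists only of a's,
so pumping will unbalance the counts.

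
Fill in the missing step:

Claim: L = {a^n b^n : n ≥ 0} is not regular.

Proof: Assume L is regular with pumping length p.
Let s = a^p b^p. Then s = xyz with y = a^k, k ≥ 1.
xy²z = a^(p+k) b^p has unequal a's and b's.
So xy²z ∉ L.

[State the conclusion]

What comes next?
This contradicts the pumping lemma for regular languages,
which guarantees xy^i z ∈ L for all i ≥ 0.

Since our assumption that L is regular leads to a contradiction,
we conclude that L = {a^n b^n : n ≥ 0} is NOT regular. ∎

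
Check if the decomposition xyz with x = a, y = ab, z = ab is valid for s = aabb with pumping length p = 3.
Violated: xyz = s

The decomposition x = a, y = ab, z = ab for s = aabb with p = 3
violates the constraint: xyz = s

xyz = 'a' + 'ab' + 'ab' = 'aabab' ≠ 'aabb' = s. The decomposition doesn't reconstruct s.

Pumping lemma constraints:
1. xyz = s (decomposition is valid)
2. |xy| ≤ p
3. |y| > 0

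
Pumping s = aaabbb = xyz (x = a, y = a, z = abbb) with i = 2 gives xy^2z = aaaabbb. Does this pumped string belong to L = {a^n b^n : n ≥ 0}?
No

xy²z = a · aa · abbb = aaaabbb.
aaaabbb has 4 a's and 3 b's; 4 ≠ 3, so it is not in L.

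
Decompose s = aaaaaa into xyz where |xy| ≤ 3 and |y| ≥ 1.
x = 'a', y = 'a', z = 'aaaa'

For s = aaaaaa and p = 3, one valid decomposition is:
- x = 'a' (length 1)
- y = 'a' (length 1)
- z = 'aaaa' (length 4)

Verification:
- xyz = 'a' + 'a' + 'aaaa' = aaaaaa ✓
- |xy| = 2 ≤ 3 ✓
- |y| = 1 > 0 ✓

All pumping lemma constraints are satisfied.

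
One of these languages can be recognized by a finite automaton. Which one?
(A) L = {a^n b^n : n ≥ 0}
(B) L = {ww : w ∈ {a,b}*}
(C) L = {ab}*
(C) {ab}*

(C) L = {ab}* is regular.

This can be recognized by a finite automaton (DFA/NFA).
Regular expressions like {ab}* define regular languages.

The other choices are not regular:
- {ww : w ∈ {a,b}*}: After pumping, the two halves no longer match
- {a^n b^n : n ≥ 0}: After pumping, the number of a's and b's become unequal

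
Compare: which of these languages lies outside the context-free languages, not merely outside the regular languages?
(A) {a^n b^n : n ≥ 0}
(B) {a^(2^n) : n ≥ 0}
(B) {a^(2^n) : n ≥ 0}

(B) {a^(2^n) : n ≥ 0} requires the CFL pumping lemma.

- {a^n b^n : n ≥ 0} is context-free (but not regular)
  • Can be shown non-regular with the regular pumping lemma
  • After pumping, the number of a's and b's become unequal

- {a^(2^n) : n ≥ 0} is NOT context-free
  • Requires the CFL pumping lemma to prove
  • Gaps between powers of 2 grow exponentially

The CFL pumping lemma is "stronger" in that it can prove non-membership
in the larger class of context-free languages.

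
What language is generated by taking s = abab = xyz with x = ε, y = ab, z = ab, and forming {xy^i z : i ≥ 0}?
{xy^i z : i ≥ 0} = {(ab)^(i+1) : i ≥ 0} = {ab, abab, ababab, ...}

With x = ε, y = ab, z = ab: Pumping 'ab' gives strings of alternating a's and b's.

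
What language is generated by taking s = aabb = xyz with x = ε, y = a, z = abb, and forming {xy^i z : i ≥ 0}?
{xy^i z : i ≥ 0} = {a^(i+1) b^2 : i ≥ 0} = {abb, aabb, aaabb, ...}

With x = ε, y = a, z = abb: Starting with aabb and pumping the first 'a' (z = abb keeps the second 'a'), we get strings with i+1 a's followed by 2 b's for i = 0, 1, 2, ...; note bb is not produced because z always contributes one a.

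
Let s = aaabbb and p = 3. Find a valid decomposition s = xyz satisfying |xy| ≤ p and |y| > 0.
x = '', y = 'aaa', z = 'bbb'

For s = aaabbb and p = 3, one valid decomposition is:
- x = '' (length 0)
- y = 'aaa' (length 3)
- z = 'bbb' (length 3)

Verification:
- xyz = '' + 'aaa' + 'bbb' = aaabbb ✓
- |xy| = 3 ≤ 3 ✓
- |y| = 3 > 0 ✓

All pumping lemma constraints are satisfied.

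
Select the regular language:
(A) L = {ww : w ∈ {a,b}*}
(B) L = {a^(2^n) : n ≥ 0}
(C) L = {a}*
(C) {a}*

(C) L = {a}* is regular.

This can be recognized by a finite automaton (DFA/NFA).
Regular expressions like {a}* define regular languages.

The other choices are not regular:
- {ww : w ∈ {a,b}*}: After pumping, the two halves no longer match
- {a^(2^n) : n ≥ 0}: After pumping, length is no longer a power of 2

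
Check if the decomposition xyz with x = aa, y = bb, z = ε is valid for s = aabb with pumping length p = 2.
Violated: |xy| ≤ p

The decomposition x = aa, y = bb, z = ε for s = aabb with p = 2
violates the constraint: |xy| ≤ p

|xy| = |aabb| = 4 > 2 = p. The decomposition puts too many characters in xy.

Pumping lemma constraints:
1. xyz = s (decomposition is valid)
2. |xy| ≤ p
3. |y| > 0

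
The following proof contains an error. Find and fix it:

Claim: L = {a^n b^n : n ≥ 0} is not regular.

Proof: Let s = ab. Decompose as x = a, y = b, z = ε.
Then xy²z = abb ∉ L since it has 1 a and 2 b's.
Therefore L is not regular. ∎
Error: The string s = ab might be shorter than the pumping length p.

Correction: Choose s = a^p b^p to ensure |s| ≥ p. Also, the decomposition is wrong: with |xy| ≤ p, y cannot include b's when s starts with p a's.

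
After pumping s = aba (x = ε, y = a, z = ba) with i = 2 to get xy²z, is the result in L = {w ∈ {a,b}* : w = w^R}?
No

xy²z = ε · aa · ba = aaba.
aaba reversed is abaa ≠ aaba, so it is not a palindrome and is not in L.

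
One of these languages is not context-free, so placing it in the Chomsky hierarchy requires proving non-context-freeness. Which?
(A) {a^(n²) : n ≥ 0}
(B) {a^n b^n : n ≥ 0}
(A) {a^(n²) : n ≥ 0}

(A) {a^(n²) : n ≥ 0} requires the CFL pumping lemma.

- {a^n b^n : n ≥ 0} is context-free (but not regular)
  • Can be shown non-regular with the regular pumping lemma
  • After pumping, the number of a's and b's become unequal

- {a^(n²) : n ≥ 0} is NOT context-free
  • Requires the CFL pumping lemma to prove
  • Gaps between squares grow unboundedly

The CFL pumping lemma is "stronger" in that it can prove non-membership
in the larger class of context-free languages.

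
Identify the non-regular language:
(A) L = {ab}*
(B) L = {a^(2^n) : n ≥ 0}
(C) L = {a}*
(B) {a^(2^n) : n ≥ 0}

(B) L = {a^(2^n) : n ≥ 0} is NOT regular.

The pumping lemma can be used to prove this:
After pumping, length is no longer a power of 2

The other languages are regular because they can be recognized by finite automata.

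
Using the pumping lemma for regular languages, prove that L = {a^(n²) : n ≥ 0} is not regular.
Assume for contradiction that L is regular, and let p ≥ 1 be the pumping length given by the pumping lemma.
Choose s = a^(p²). Then s ∈ L and |s| = p² ≥ p.
By the pumping lemma, s = xyz for some x, y, z with |xy| ≤ p, |y| ≥ 1, and xy^i z ∈ L for every i ≥ 0.
Here y = a^k for some k with 1 ≤ k ≤ |xy| ≤ p.

Take i = 2: |xy²z| = p² + k.
Now p² < p² + k ≤ p² + p < p² + 2p + 1 = (p + 1)².
So |xy²z| lies strictly between the consecutive squares p² and (p + 1)², hence is not a perfect square, and xy²z ∉ L.

This contradicts the pumping lemma, which requires xy^i z ∈ L for all i ≥ 0.
Hence L = {a^(n²) : n ≥ 0} is not regular. ∎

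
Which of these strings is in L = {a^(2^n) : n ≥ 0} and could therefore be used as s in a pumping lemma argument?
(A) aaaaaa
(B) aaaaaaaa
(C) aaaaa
(B) aaaaaaaa

The pumping lemma is applied to a string s that lies in L, so first check membership of each option:
- (A) aaaaaa has length 6, strictly between 2^2 = 4 and 2^3 = 8, so it is not in L ✗
- (B) aaaaaaaa has length 8 = 2^3, so it is in L ✓
- (C) aaaaa has length 5, strictly between 2^2 = 4 and 2^3 = 8, so it is not in L ✗

Only (B) aaaaaaaa is in L, so it is the only candidate that could play the role of s.
(In a complete proof one picks s in terms of the pumping length p so that |s| ≥ p is guaranteed; a fixed string like aaaaaaaa illustrates the shape of such an s.)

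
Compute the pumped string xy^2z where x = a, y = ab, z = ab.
aababab

Given x = 'a', y = 'ab', z = 'ab' and i = 2:

xy^2z = x + y·y·...·y (2 times) + z
       = 'a' + 'ab'^2 + 'ab'
       = 'a' + 'abab' + 'ab'
       = 'aababab'

The pumped string is 'aababab' with length 7.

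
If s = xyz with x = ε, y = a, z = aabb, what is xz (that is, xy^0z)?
aabb

Given x = '', y = 'a', z = 'aabb' and i = 0:

xy^0z = x + y·y·...·y (0 times) + z
       = '' + 'a'^0 + 'aabb'
       = '' + '' + 'aabb'
       = 'aabb'

The pumped string is 'aabb' with length 4.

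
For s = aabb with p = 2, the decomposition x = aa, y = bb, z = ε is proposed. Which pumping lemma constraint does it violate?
Violated: |xy| ≤ p

The decomposition x = aa, y = bb, z = ε for s = aabb with p = 2
violates the constraint: |xy| ≤ p

|xy| = |aabb| = 4 > 2 = p. The decomposition puts too many characters in xy.

Pumping lemma constraints:
1. xyz = s (decomposition is valid)
2. |xy| ≤ p
3. |y| > 0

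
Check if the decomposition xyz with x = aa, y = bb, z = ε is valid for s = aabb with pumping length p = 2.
Violated: |xy| ≤ p

The decomposition x = aa, y = bb, z = ε for s = aabb with p = 2
violates the constraint: |xy| ≤ p

|xy| = |aabb| = 4 > 2 = p. The decomposition puts too many characters in xy.

Pumping lemma constraints:
1. xyz = s (decomposition is valid)
2. |xy| ≤ p
3. |y| > 0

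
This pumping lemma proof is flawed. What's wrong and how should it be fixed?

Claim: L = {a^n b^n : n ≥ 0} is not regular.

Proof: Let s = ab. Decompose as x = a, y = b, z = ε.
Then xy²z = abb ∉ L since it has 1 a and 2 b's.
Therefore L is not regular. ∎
Error: The string s = ab might be shorter than the pumping length p.

Correction: Choose s = a^p b^p to ensure |s| ≥ p. Also, the decomposition is wrong: with |xy| ≤ p, y cannot include b's when s starts with p a's.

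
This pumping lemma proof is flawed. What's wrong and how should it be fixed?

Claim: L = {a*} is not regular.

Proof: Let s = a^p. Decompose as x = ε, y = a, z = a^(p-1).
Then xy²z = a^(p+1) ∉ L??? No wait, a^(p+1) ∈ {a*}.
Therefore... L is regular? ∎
Error: The proof attempts to show a*  is not regular, but a* IS regular!

Correction: a* is a regular language (recognized by a simple DFA with one accepting state and self-loop on 'a'). The pumping lemma can only prove non-regularity, not regularity. For regular languages, pumping always works.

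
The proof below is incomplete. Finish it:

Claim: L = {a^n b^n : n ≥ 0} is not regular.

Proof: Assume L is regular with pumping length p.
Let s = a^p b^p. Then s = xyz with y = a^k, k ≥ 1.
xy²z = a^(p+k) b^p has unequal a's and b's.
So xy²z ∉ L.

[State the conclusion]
This contradicts the pumping lemma for regular languages,
which guarantees xy^i z ∈ L for all i ≥ 0.

Since our assumption that L is regular leads to a contradiction,
we conclude that L = {a^n b^n : n ≥ 0} is NOT regular. ∎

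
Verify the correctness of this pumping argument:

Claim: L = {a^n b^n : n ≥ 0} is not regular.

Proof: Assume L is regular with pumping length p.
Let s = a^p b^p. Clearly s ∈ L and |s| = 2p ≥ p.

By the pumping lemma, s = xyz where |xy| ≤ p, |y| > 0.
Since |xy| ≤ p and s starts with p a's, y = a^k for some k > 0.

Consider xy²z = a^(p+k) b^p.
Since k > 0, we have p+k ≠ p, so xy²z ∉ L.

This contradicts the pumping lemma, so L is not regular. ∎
The proof is correct.

This proof is valid because:
1. The string s = a^p b^p is correctly in L
2. The decomposition analysis is correct: y must consist only of a's
3. The contradiction is valid: pumping increases a's but not b's
4. The conclusion follows logically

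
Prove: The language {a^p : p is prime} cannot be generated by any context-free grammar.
Assume for contradiction that L is context-free, and let p ≥ 1 be the pumping length given by the pumping lemma for CFLs.
Choose a prime q with q ≥ p and let s = a^q. Then s ∈ L and |s| = q ≥ p.
By the CFL pumping lemma, s = uvxyz for some u, v, x, y, z with |vxy| ≤ p, |vy| ≥ 1, and uv^i xy^i z ∈ L for every i ≥ 0.
All symbols are a's, so only lengths matter: let k = |vy|, with 1 ≤ k ≤ p. Then |uv^i xy^i z| = q + (i − 1)k.

Take i = q + 1: the length is q + qk = q(k + 1).
Both factors satisfy q ≥ 2 and k + 1 ≥ 2, so q(k + 1) is composite and uv^(q+1) xy^(q+1) z ∉ L.

This contradicts the CFL pumping lemma, which requires uv^i xy^i z ∈ L for all i ≥ 0.
Hence L = {a^p : p is prime} is not context-free. ∎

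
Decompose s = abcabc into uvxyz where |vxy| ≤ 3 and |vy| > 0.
u='ab', v='c', x='a', y='b', z='c'

For s = abcabc with pumping length p = 3:

One valid decomposition:
- u = 'ab'
- v = 'c'
- x = 'a'
- y = 'b'
- z = 'c'

Verification:
- uvxyz = 'ab' + 'c' + 'a' + 'b' + 'c' = abcabc ✓
- |vxy| = |'cab'| = 3 ≤ 3 ✓
- |vy| = |'cb'| = 2 > 0 ✓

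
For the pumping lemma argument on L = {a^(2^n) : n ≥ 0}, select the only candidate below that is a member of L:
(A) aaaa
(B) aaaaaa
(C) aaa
(A) aaaa

The pumping lemma is applied to a string s that lies in L, so first check membership of each option:
- (A) aaaa has length 4 = 2^2, so it is in L ✓
- (B) aaaaaa has length 6, strictly between 2^2 = 4 and 2^3 = 8, so it is not in L ✗
- (C) aaa has length 3, strictly between 2^1 = 2 and 2^2 = 4, so it is not in L ✗

Only (A) aaaa is in L, so it is the only candidate that could play the role of s.
(In a complete proof one picks s in terms of the pumping length p so that |s| ≥ p is guaranteed; a fixed string like aaaa illustrates the shape of such an s.)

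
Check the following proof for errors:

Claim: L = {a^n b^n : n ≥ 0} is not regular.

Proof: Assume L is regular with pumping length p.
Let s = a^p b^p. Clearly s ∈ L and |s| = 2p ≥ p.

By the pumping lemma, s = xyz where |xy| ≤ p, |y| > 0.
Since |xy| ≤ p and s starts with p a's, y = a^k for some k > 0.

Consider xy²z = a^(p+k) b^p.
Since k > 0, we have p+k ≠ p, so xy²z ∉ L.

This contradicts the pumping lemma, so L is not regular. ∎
The proof is correct.

This proof is valid because:
1. The string s = a^p b^p is correctly in L
2. The decomposition analysis is correct: y must consist only of a's
3. The contradiction is valid: pumping increases a's but not b's
4. The conclusion follows logically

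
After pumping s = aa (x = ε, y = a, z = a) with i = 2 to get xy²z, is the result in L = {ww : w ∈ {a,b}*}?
No

xy²z = ε · aa · a = aaa.
aaa has odd length 3, so it cannot be written as ww and is not in L.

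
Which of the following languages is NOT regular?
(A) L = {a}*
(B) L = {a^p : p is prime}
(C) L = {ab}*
(B) {a^p : p is prime}

(B) L = {a^p : p is prime} is NOT regular.

The pumping lemma can be used to prove this:
After pumping, the length becomes composite

The other languages are regular because they can be recognized by finite automata.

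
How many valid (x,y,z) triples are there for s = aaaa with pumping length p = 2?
3

For s = 'aaaa' with pumping length p = 2:

Constraints: |xy| ≤ 2, |y| > 0

Valid decompositions (|xy| ≤ p, |y| ≥ 1):
  • x='', y='a', z='aaa'
  • x='a', y='a', z='aa'
  • x='', y='aa', z='aa'

Total count: 3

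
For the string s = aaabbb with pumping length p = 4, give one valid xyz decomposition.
x = '', y = 'a', z = 'aabbb'

For s = aaabbb and p = 4, one valid decomposition is:
- x = '' (length 0)
- y = 'a' (length 1)
- z = 'aabbb' (length 5)

Verification:
- xyz = '' + 'a' + 'aabbb' = aaabbb ✓
- |xy| = 1 ≤ 4 ✓
- |y| = 1 > 0 ✓

All pumping lemma constraints are satisfied.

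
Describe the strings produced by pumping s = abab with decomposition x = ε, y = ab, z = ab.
{xy^i z : i ≥ 0} = {(ab)^(i+1) : i ≥ 0} = {ab, abab, ababab, ...}

With x = ε, y = ab, z = ab: Pumping 'ab' gives strings of alternating a's and b's.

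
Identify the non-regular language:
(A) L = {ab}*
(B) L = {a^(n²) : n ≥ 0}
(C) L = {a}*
(B) {a^(n²) : n ≥ 0}

(B) L = {a^(n²) : n ≥ 0} is NOT regular.

The pumping lemma can be used to prove this:
After pumping, length is no longer a perfect square

The other languages are regular because they can be recognized by finite automata.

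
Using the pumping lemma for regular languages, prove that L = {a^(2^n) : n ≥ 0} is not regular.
Assume for contradiction that L is regular, and let p ≥ 1 be the pumping length given by the pumping lemma.
Choose s = a^(2^p). Then s ∈ L and |s| = 2^p ≥ p.
By the pumping lemma, s = xyz for some x, y, z with |xy| ≤ p, |y| ≥ 1, and xy^i z ∈ L for every i ≥ 0.
Here y = a^k for some k with 1 ≤ k ≤ |xy| ≤ p, and p < 2^p.

Take i = 2: |xy²z| = 2^p + k.
Now 2^p < 2^p + k ≤ 2^p + p < 2^p + 2^p = 2^(p+1).
So |xy²z| lies strictly between the consecutive powers of two 2^p and 2^(p+1), hence is not a power of 2, and xy²z ∉ L.

This contradicts the pumping lemma, which requires xy^i z ∈ L for all i ≥ 0.
Hence L = {a^(2^n) : n ≥ 0} is not regular. ∎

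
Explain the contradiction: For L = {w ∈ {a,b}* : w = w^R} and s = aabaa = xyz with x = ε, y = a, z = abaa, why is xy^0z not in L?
xy⁰z = abaa ∉ L

Pumping with i = 0 replaces y = a by y⁰ = ε:
- Original: s = xyz = aabaa; aabaa reversed is aabaa, the same string, so it is a palindrome and is in L
- Pumped: xy⁰z = ε · ε · abaa = abaa
- abaa reversed is aaba ≠ abaa, so it is not a palindrome and is not in L

The pumping lemma would require xy⁰z ∈ L, so this decomposition yields a contradiction.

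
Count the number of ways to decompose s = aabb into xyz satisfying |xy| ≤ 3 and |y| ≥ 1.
6

For s = 'aabb' with pumping length p = 3:

Constraints: |xy| ≤ 3, |y| > 0

Valid decompositions (|xy| ≤ p, |y| ≥ 1):
  • x='', y='a', z='abb'
  • x='a', y='a', z='bb'
  • x='', y='aa', z='bb'
  • x='aa', y='b', z='b'
  • x='a', y='ab', z='b'
  • x='', y='aab', z='b'

Total count: 6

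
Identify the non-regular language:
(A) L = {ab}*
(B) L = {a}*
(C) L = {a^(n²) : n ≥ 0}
(C) {a^(n²) : n ≥ 0}

(C) L = {a^(n²) : n ≥ 0} is NOT regular.

The pumping lemma can be used to prove this:
After pumping, length is no longer a perfect square

The other languages are regular because they can be recognized by finite automata.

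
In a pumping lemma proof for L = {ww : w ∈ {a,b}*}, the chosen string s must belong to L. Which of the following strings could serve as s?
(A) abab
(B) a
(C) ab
(A) abab

The pumping lemma is applied to a string s that lies in L, so first check membership of each option:
- (A) abab splits into halves ab · ab, which are equal, so it is in L (w = ab) ✓
- (B) a has odd length 1, so it cannot be written as ww and is not in L ✗
- (C) ab has length 2; its halves are a and b, which differ, so it is not in L ✗

Only (A) abab is in L, so it is the only candidate that could play the role of s.
(In a complete proof one picks s in terms of the pumping length p so that |s| ≥ p is guaranteed; a fixed string like abab illustrates the shape of such an s.)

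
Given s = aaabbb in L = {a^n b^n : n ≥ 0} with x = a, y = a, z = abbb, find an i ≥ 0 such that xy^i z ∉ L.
i = 2

xy²z = a · aa · abbb = aaaabbb; aaaabbb has 4 a's and 3 b's; 4 ≠ 3, so it is not in L.
(Other choices also work, e.g. i = 0, 3; only i = 1 is guaranteed to stay in L since xy¹z = s.)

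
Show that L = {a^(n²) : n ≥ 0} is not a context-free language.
Assume for contradiction that L is context-free, and let p ≥ 1 be the pumping length given by the pumping lemma for CFLs.
Choose s = a^(p²). Then s ∈ L and |s| = p² ≥ p.
By the CFL pumping lemma, s = uvxyz for some u, v, x, y, z with |vxy| ≤ p, |vy| ≥ 1, and uv^i xy^i z ∈ L for every i ≥ 0.
All symbols are a's, so only lengths matter: let k = |vy|, with 1 ≤ k ≤ |vxy| ≤ p.

Take i = 2: |uv²xy²z| = p² + k, and p² < p² + k ≤ p² + p < (p + 1)².
So the length lies strictly between consecutive squares and is not a perfect square; uv²xy²z ∉ L.

This contradicts the CFL pumping lemma, which requires uv^i xy^i z ∈ L for all i ≥ 0.
Hence L = {a^(n²) : n ≥ 0} is not context-free. ∎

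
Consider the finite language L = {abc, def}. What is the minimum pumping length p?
p = 4

For a finite language L, the pumping lemma holds vacuously if p > max|s| for s ∈ L.

The longest string in L = {abc, def} has length 3.
If p = 4, then no string s ∈ L has |s| ≥ p, so the condition is vacuously true.

The minimum pumping length is p = 4.

Why no smaller p works: for any p ≤ 3, the longest string s ∈ L has |s| = 3 ≥ p, so it would
have to be pumpable; but pumping up (i = 2, 3, ...) produces ever longer strings, which cannot all lie in the
finite language L. So the pumping property fails for every p ≤ 3.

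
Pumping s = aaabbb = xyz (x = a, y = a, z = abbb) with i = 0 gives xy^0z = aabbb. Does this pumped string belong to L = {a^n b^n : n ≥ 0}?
No

xy⁰z = a · ε · abbb = aabbb.
aabbb has 2 a's and 3 b's; 2 ≠ 3, so it is not in L.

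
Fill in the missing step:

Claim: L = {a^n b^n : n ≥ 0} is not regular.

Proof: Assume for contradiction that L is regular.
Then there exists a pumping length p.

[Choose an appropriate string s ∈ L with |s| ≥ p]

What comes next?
s = a^p b^p

This string is in L (has equal a's and b's) and has length 2p ≥ p.
Any decomposition xyz with |xy| ≤ p means y consists only of a's,
so pumping will unbalance the counts.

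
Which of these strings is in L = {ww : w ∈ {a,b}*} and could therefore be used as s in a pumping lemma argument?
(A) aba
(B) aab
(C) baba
(C) baba

The pumping lemma is applied to a string s that lies in L, so first check membership of each option:
- (A) aba has odd length 3, so it cannot be written as ww and is not in L ✗
- (B) aab has odd length 3, so it cannot be written as ww and is not in L ✗
- (C) baba splits into halves ba · ba, which are equal, so it is in L (w = ba) ✓

Only (C) baba is in L, so it is the only candidate that could play the role of s.
(In a complete proof one picks s in terms of the pumping length p so that |s| ≥ p is guaranteed; a fixed string like baba illustrates the shape of such an s.)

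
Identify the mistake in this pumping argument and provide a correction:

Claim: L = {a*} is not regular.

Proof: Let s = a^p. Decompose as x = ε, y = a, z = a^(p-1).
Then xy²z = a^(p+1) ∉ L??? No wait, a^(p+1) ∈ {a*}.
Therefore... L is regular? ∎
Error: The proof attempts to show a*  is not regular, but a* IS regular!

Correction: a* is a regular language (recognized by a simple DFA with one accepting state and self-loop on 'a'). The pumping lemma can only prove non-regularity, not regularity. For regular languages, pumping always works.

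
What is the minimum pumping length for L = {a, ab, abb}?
p = 4

For a finite language L, the pumping lemma holds vacuously if p > max|s| for s ∈ L.

The longest string in L = {a, ab, abb} has length 3.
If p = 4, then no string s ∈ L has |s| ≥ p, so the condition is vacuously true.

The minimum pumping length is p = 4.

Why no smaller p works: for any p ≤ 3, the longest string s ∈ L has |s| = 3 ≥ p, so it would
have to be pumpable; but pumping up (i = 2, 3, ...) produces ever longer strings, which cannot all lie in the
finite language L. So the pumping property fails for every p ≤ 3.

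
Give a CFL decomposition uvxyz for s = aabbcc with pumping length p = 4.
u='a', v='a', x='bb', y='c', z='c'

For s = aabbcc with pumping length p = 4:

One valid decomposition:
- u = 'a'
- v = 'a'
- x = 'bb'
- y = 'c'
- z = 'c'

Verification:
- uvxyz = 'a' + 'a' + 'bb' + 'c' + 'c' = aabbcc ✓
- |vxy| = |'abbc'| = 4 ≤ 4 ✓
- |vy| = |'ac'| = 2 > 0 ✓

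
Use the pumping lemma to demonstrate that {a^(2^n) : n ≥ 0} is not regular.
Assume for contradiction that L is regular, and let p ≥ 1 be the pumping length given by the pumping lemma.
Choose s = a^(2^p). Then s ∈ L and |s| = 2^p ≥ p.
By the pumping lemma, s = xyz for some x, y, z with |xy| ≤ p, |y| ≥ 1, and xy^i z ∈ L for every i ≥ 0.
Here y = a^k for some k with 1 ≤ k ≤ |xy| ≤ p, and p < 2^p.

Take i = 2: |xy²z| = 2^p + k.
Now 2^p < 2^p + k ≤ 2^p + p < 2^p + 2^p = 2^(p+1).
So |xy²z| lies strictly between the consecutive powers of two 2^p and 2^(p+1), hence is not a power of 2, and xy²z ∉ L.

This contradicts the pumping lemma, which requires xy^i z ∈ L for all i ≥ 0.
Hence L = {a^(2^n) : n ≥ 0} is not regular. ∎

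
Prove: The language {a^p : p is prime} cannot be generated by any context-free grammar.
Assume for contradiction that L is context-free, and let p ≥ 1 be the pumping length given by the pumping lemma for CFLs.
Choose a prime q with q ≥ p and let s = a^q. Then s ∈ L and |s| = q ≥ p.
By the CFL pumping lemma, s = uvxyz for some u, v, x, y, z with |vxy| ≤ p, |vy| ≥ 1, and uv^i xy^i z ∈ L for every i ≥ 0.
All symbols are a's, so only lengths matter: let k = |vy|, with 1 ≤ k ≤ p. Then |uv^i xy^i z| = q + (i − 1)k.

Take i = q + 1: the length is q + qk = q(k + 1).
Both factors satisfy q ≥ 2 and k + 1 ≥ 2, so q(k + 1) is composite and uv^(q+1) xy^(q+1) z ∉ L.

This contradicts the CFL pumping lemma, which requires uv^i xy^i z ∈ L for all i ≥ 0.
Hence L = {a^p : p is prime} is not context-free. ∎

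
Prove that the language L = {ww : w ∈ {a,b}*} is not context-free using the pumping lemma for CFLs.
Assume for contradiction that L is context-free, and let p ≥ 1 be the pumping length given by the pumping lemma for CFLs.
Choose s = a^p b^p a^p b^p. Then s ∈ L (take w = a^p b^p) and |s| = 4p ≥ p.
By the CFL pumping lemma, s = uvxyz for some u, v, x, y, z with |vxy| ≤ p, |vy| ≥ 1, and uv^i xy^i z ∈ L for every i ≥ 0.

Write s as four blocks A₁ B₁ A₂ B₂ with A₁ = A₂ = a^p and B₁ = B₂ = b^p. Since |vxy| ≤ p, the window vxy lies inside at most two adjacent blocks. Take i = 0 and let t = uxz, so |t| = 4p − |vy| with 1 ≤ |vy| ≤ p. If |t| is odd, t ∉ L immediately, so assume |vy| is even (hence |vy| ≥ 2) and |t|/2 = 2p − |vy|/2, which satisfies p ≤ |t|/2 ≤ 2p − 1.

Case 1 (vxy inside A₁B₁): t = a^(p−j) b^(p−l) a^p b^p with j + l = |vy|. The second half of t has length < 2p, so it is a suffix of the trailing a^p b^p and ends in b; the first half is a^(p−j) b^(p−l) a^((j+l)/2), which ends in a because (j+l)/2 ≥ 1. The halves differ, so t ∉ L.

Case 2 (vxy inside B₁A₂, straddling the middle): t = a^p b^(p−j) a^(p−l) b^p with j + l = |vy|. If t = ww, then w is a prefix of t of length ≥ p, so w begins with a^p; and w is a suffix of t of length ≥ p, so w ends with b^p. That forces |w| ≥ 2p, contradicting |w| = |t|/2 ≤ 2p − 1. So t ∉ L.

Case 3 (vxy inside A₂B₂): t = a^p b^p a^(p−j) b^(p−l) with j + l = |vy|. The first half of t is a prefix of a^p b^p, so it begins with a; the second half is b^((j+l)/2) a^(p−j) b^(p−l), which begins with b. The halves differ, so t ∉ L.

In every case uv⁰xy⁰z = uxz ∉ L.

This contradicts the CFL pumping lemma, which requires uv^i xy^i z ∈ L for all i ≥ 0.
Hence L = {ww : w ∈ {a,b}*} is not context-free. ∎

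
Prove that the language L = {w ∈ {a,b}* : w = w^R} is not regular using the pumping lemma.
Assume for contradiction that L is regular, and let p ≥ 1 be the pumping length given by the pumping lemma.
Choose s = a^p b a^p. Then s ∈ L (it reads the same in both directions) and |s| = 2p + 1 ≥ p.
By the pumping lemma, s = xyz for some x, y, z with |xy| ≤ p, |y| ≥ 1, and xy^i z ∈ L for every i ≥ 0.
Since |xy| ≤ p and the first p symbols of s are all a's, y = a^k for some k with 1 ≤ k ≤ p.

Take i = 0: xy⁰z = a^(p − k) b a^p.
Its reversal is a^p b a^(p − k). These differ because the block of a's before the unique b has length p − k in one and p in the other, and p − k ≠ p since k ≥ 1. So xy⁰z is not a palindrome, i.e. xy⁰z ∉ L.

This contradicts the pumping lemma, which requires xy^i z ∈ L for all i ≥ 0.
Hence L = {w ∈ {a,b}* : w = w^R} is not regular. ∎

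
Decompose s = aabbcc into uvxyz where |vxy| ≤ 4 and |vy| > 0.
u='a', v='a', x='bb', y='c', z='c'

For s = aabbcc with pumping length p = 4:

One valid decomposition:
- u = 'a'
- v = 'a'
- x = 'bb'
- y = 'c'
- z = 'c'

Verification:
- uvxyz = 'a' + 'a' + 'bb' + 'c' + 'c' = aabbcc ✓
- |vxy| = |'abbc'| = 4 ≤ 4 ✓
- |vy| = |'ac'| = 2 > 0 ✓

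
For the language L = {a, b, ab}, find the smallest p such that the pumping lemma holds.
p = 3

For a finite language L, the pumping lemma holds vacuously if p > max|s| for s ∈ L.

The longest string in L = {a, b, ab} has length 2.
If p = 3, then no string s ∈ L has |s| ≥ p, so the condition is vacuously true.

The minimum pumping length is p = 3.

Why no smaller p works: for any p ≤ 2, the longest string s ∈ L has |s| = 2 ≥ p, so it would
have to be pumpable; but pumping up (i = 2, 3, ...) produces ever longer strings, which cannot all lie in the
finite language L. So the pumping property fails for every p ≤ 2.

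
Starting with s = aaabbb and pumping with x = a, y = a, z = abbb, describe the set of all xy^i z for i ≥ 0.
{xy^i z : i ≥ 0} = {a^(2+i) b^3 : i ≥ 0} = {aabbb, aaabbb, aaaabbb, ...}

With x = a, y = a, z = abbb: Starting with aaabbb and pumping the second 'a', we get strings with 2+i a's followed by 3 b's for i = 0, 1, 2, ...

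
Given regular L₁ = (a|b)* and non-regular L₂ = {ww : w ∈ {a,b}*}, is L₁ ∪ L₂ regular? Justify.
Yes — L₁ ∪ L₂ is regular.

{ww} ⊆ (a|b)*, so L₁ ∪ L₂ = (a|b)*, which is regular.

Note that the bare facts "L₁ regular, L₂ non-regular" do not settle the question by themselves: the closure of regular languages under ∪, ∩, complement and difference applies only when BOTH operands are regular. With a non-regular operand the result can come out regular or non-regular depending on the specific languages, so one has to work out L₁ ∪ L₂ for this particular pair, as above.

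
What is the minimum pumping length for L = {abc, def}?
p = 4

For a finite language L, the pumping lemma holds vacuously if p > max|s| for s ∈ L.

The longest string in L = {abc, def} has length 3.
If p = 4, then no string s ∈ L has |s| ≥ p, so the condition is vacuously true.

The minimum pumping length is p = 4.

Why no smaller p works: for any p ≤ 3, the longest string s ∈ L has |s| = 3 ≥ p, so it would
have to be pumpable; but pumping up (i = 2, 3, ...) produces ever longer strings, which cannot all lie in the
finite language L. So the pumping property fails for every p ≤ 3.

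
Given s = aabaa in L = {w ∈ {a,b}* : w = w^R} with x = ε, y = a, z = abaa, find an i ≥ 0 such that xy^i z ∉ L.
i = 0

xy⁰z = ε · ε · abaa = abaa; abaa reversed is aaba ≠ abaa, so it is not a palindrome and is not in L.
(Other choices also work, e.g. i = 2, 3; only i = 1 is guaranteed to stay in L since xy¹z = s.)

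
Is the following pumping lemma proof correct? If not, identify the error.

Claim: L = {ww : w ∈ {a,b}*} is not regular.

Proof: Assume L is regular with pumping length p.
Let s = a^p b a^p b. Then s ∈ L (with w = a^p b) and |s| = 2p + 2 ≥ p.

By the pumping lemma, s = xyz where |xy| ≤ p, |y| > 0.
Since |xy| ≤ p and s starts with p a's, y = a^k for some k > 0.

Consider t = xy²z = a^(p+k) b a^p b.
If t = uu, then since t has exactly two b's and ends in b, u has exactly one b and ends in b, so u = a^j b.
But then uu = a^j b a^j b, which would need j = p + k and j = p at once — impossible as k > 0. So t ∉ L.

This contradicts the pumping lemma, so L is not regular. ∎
The proof is correct.

This proof is valid because:
1. s = a^p b a^p b is in L and is chosen in terms of p, so |s| ≥ p holds for every p
2. The decomposition analysis is correct: |xy| ≤ p forces y to lie inside the leading a's
3. The contradiction is valid: the argument shows a^(p+k) b a^p b cannot be split into two equal halves
4. The conclusion follows logically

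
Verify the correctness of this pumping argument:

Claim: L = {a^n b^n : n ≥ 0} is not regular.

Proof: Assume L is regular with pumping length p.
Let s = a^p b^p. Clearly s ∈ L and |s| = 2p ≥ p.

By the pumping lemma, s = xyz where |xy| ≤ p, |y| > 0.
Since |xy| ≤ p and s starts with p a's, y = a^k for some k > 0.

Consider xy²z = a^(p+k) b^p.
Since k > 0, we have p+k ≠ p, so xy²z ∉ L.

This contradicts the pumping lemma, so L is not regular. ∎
The proof is correct.

This proof is valid because:
1. The string s = a^p b^p is correctly in L
2. The decomposition analysis is correct: y must consist only of a's
3. The contradiction is valid: pumping increases a's but not b's
4. The conclusion follows logically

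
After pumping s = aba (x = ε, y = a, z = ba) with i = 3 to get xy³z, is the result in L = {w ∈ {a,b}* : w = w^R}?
No

xy³z = ε · aaa · ba = aaaba.
aaaba reversed is abaaa ≠ aaaba, so it is not a palindrome and is not in L.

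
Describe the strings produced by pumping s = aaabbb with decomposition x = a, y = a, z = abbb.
{xy^i z : i ≥ 0} = {a^(2+i) b^3 : i ≥ 0} = {aabbb, aaabbb, aaaabbb, ...}

With x = a, y = a, z = abbb: Starting with aaabbb and pumping the second 'a', we get strings with 2+i a's followed by 3 b's for i = 0, 1, 2, ...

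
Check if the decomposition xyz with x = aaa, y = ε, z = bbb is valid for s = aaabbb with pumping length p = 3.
Violated: |y| > 0

The decomposition x = aaa, y = ε, z = bbb for s = aaabbb with p = 3
violates the constraint: |y| > 0

|y| = 0, but the pumping lemma requires |y| > 0 (y must be non-empty).

Pumping lemma constraints:
1. xyz = s (decomposition is valid)
2. |xy| ≤ p
3. |y| > 0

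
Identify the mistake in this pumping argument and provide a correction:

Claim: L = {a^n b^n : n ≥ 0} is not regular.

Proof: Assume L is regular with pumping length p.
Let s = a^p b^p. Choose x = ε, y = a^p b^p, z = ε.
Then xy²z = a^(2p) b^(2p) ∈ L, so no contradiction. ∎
Error: The decomposition violates |xy| ≤ p. With y = a^p b^p, |xy| = |y| = 2p > p. (The proof also miscomputes xy²z, which would be a^p b^p a^p b^p rather than a^(2p) b^(2p), and it wrongly treats one harmless decomposition as settling the matter — the prover does not get to choose the decomposition.)

Correction: The pumping lemma requires |xy| ≤ p, and the argument must handle every decomposition satisfying |xy| ≤ p, |y| ≥ 1. Since s starts with p a's, any such y consists only of a's, say y = a^k with k ≥ 1. Then xy²z = a^(p+k) b^p has unequal numbers of a's and b's, so xy²z ∉ L — the required contradiction.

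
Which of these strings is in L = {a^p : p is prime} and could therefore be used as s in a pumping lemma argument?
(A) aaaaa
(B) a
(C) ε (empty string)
(A) aaaaa

The pumping lemma is applied to a string s that lies in L, so first check membership of each option:
- (A) aaaaa has length 5, which is prime, so it is in L ✓
- (B) a has length 1, which is not prime, so it is not in L ✗
- (C) ε has length 0, which is not prime, so it is not in L ✗

Only (A) aaaaa is in L, so it is the only candidate that could play the role of s.
(In a complete proof one picks s in terms of the pumping length p so that |s| ≥ p is guaranteed; a fixed string like aaaaa illustrates the shape of such an s.)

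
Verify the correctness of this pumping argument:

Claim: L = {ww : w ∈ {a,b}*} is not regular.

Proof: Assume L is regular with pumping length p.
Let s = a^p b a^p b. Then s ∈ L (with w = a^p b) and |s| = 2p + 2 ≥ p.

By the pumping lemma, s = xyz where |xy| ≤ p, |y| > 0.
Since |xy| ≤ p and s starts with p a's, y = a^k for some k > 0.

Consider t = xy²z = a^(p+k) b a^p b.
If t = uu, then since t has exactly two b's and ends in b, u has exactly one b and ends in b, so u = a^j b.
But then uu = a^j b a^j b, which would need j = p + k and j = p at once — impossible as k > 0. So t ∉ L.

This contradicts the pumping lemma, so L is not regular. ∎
The proof is correct.

This proof is valid because:
1. s = a^p b a^p b is in L and is chosen in terms of p, so |s| ≥ p holds for every p
2. The decomposition analysis is correct: |xy| ≤ p forces y to lie inside the leading a's
3. The contradiction is valid: the argument shows a^(p+k) b a^p b cannot be split into two equal halves
4. The conclusion follows logically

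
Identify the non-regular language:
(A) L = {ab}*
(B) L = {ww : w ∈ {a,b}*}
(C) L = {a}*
(B) {ww : w ∈ {a,b}*}

(B) L = {ww : w ∈ {a,b}*} is NOT regular.

The pumping lemma can be used to prove this:
After pumping, the two halves no longer match

The other languages are regular because they can be recognized by finite automata.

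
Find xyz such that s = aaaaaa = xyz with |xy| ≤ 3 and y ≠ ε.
x = '', y = 'aaa', z = 'aaa'

For s = aaaaaa and p = 3, one valid decomposition is:
- x = '' (length 0)
- y = 'aaa' (length 3)
- z = 'aaa' (length 3)

Verification:
- xyz = '' + 'aaa' + 'aaa' = aaaaaa ✓
- |xy| = 3 ≤ 3 ✓
- |y| = 3 > 0 ✓

All pumping lemma constraints are satisfied.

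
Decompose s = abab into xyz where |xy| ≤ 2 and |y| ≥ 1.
x = '', y = 'a', z = 'bab'

For s = abab and p = 2, one valid decomposition is:
- x = '' (length 0)
- y = 'a' (length 1)
- z = 'bab' (length 3)

Verification:
- xyz = '' + 'a' + 'bab' = abab ✓
- |xy| = 1 ≤ 2 ✓
- |y| = 1 > 0 ✓

All pumping lemma constraints are satisfied.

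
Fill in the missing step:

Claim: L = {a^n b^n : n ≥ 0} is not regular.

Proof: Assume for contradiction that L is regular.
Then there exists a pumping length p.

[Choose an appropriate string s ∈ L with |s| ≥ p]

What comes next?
s = a^p b^p

This string is in L (has equal a's and b's) and has length 2p ≥ p.
Any decomposition xyz with |xy| ≤ p means y consists only of a's,
so pumping will unbalance the counts.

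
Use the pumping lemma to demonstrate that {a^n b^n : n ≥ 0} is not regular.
Assume for contradiction that L is regular, and let p ≥ 1 be the pumping length given by the pumping lemma.
Choose s = a^p b^p. Then s ∈ L and |s| = 2p ≥ p.
By the pumping lemma, s = xyz for some x, y, z with |xy| ≤ p, |y| ≥ 1, and xy^i z ∈ L for every i ≥ 0.
Since |xy| ≤ p and the first p symbols of s are all a's, we must have y = a^k for some k with 1 ≤ k ≤ p.

Take i = 2: xy²z = a^(p + k) b^p.
This string has p + k a's but p b's, and p + k > p because k ≥ 1. So xy²z ∉ L.

This contradicts the pumping lemma, which requires xy^i z ∈ L for all i ≥ 0.
Hence L = {a^n b^n : n ≥ 0} is not regular. ∎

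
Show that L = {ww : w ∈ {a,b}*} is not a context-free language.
Assume for contradiction that L is context-free, and let p ≥ 1 be the pumping length given by the pumping lemma for CFLs.
Choose s = a^p b^p a^p b^p. Then s ∈ L (take w = a^p b^p) and |s| = 4p ≥ p.
By the CFL pumping lemma, s = uvxyz for some u, v, x, y, z with |vxy| ≤ p, |vy| ≥ 1, and uv^i xy^i z ∈ L for every i ≥ 0.

Write s as four blocks A₁ B₁ A₂ B₂ with A₁ = A₂ = a^p and B₁ = B₂ = b^p. Since |vxy| ≤ p, the window vxy lies inside at most two adjacent blocks. Take i = 0 and let t = uxz, so |t| = 4p − |vy| with 1 ≤ |vy| ≤ p. If |t| is odd, t ∉ L immediately, so assume |vy| is even (hence |vy| ≥ 2) and |t|/2 = 2p − |vy|/2, which satisfies p ≤ |t|/2 ≤ 2p − 1.

Case 1 (vxy inside A₁B₁): t = a^(p−j) b^(p−l) a^p b^p with j + l = |vy|. The second half of t has length < 2p, so it is a suffix of the trailing a^p b^p and ends in b; the first half is a^(p−j) b^(p−l) a^((j+l)/2), which ends in a because (j+l)/2 ≥ 1. The halves differ, so t ∉ L.

Case 2 (vxy inside B₁A₂, straddling the middle): t = a^p b^(p−j) a^(p−l) b^p with j + l = |vy|. If t = ww, then w is a prefix of t of length ≥ p, so w begins with a^p; and w is a suffix of t of length ≥ p, so w ends with b^p. That forces |w| ≥ 2p, contradicting |w| = |t|/2 ≤ 2p − 1. So t ∉ L.

Case 3 (vxy inside A₂B₂): t = a^p b^p a^(p−j) b^(p−l) with j + l = |vy|. The first half of t is a prefix of a^p b^p, so it begins with a; the second half is b^((j+l)/2) a^(p−j) b^(p−l), which begins with b. The halves differ, so t ∉ L.

In every case uv⁰xy⁰z = uxz ∉ L.

This contradicts the CFL pumping lemma, which requires uv^i xy^i z ∈ L for all i ≥ 0.
Hence L = {ww : w ∈ {a,b}*} is not context-free. ∎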